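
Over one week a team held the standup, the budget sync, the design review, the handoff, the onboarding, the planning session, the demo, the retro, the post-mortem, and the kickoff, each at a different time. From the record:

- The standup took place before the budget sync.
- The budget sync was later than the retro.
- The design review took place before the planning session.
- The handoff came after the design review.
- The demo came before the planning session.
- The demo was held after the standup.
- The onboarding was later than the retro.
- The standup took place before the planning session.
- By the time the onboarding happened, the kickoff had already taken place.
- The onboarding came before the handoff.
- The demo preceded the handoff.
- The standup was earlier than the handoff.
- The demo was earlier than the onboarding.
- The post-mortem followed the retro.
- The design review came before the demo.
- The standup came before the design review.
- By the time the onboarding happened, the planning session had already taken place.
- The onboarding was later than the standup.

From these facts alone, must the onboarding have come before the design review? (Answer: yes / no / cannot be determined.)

Tracing the constraints gives the design review → the demo → the onboarding, so the design review must come before the onboarding.
That means the onboarding cannot be before the design review.

no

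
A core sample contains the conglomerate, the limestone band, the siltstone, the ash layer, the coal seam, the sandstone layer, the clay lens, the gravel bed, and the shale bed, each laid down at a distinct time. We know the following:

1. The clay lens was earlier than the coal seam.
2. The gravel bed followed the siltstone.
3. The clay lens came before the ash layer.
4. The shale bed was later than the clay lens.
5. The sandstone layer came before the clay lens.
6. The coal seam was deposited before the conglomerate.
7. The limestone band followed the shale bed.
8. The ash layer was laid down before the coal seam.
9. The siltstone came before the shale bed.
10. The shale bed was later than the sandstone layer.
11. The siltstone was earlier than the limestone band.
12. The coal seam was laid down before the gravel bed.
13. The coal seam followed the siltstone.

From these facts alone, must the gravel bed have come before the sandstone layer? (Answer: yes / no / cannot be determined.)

no

Tracing the constraints gives the sandstone layer → the clay lens → the coal seam → the gravel bed, so the sandstone layer must come before the gravel bed.
That means the gravel bed cannot be before the sandstone layer.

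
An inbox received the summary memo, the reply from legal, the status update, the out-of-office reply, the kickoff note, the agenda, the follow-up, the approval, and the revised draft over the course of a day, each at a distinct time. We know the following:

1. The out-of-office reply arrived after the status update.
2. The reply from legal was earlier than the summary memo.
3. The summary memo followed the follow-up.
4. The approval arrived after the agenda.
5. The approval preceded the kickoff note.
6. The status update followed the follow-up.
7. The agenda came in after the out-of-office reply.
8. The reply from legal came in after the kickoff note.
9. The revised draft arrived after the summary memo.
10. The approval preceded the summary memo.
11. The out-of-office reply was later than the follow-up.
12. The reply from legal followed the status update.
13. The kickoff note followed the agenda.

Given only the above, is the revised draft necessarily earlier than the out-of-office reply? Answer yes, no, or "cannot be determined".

no

Tracing the constraints gives the out-of-office reply → the agenda → the approval → the summary memo → the revised draft, so the out-of-office reply must come before the revised draft.
That means the revised draft cannot be before the out-of-office reply.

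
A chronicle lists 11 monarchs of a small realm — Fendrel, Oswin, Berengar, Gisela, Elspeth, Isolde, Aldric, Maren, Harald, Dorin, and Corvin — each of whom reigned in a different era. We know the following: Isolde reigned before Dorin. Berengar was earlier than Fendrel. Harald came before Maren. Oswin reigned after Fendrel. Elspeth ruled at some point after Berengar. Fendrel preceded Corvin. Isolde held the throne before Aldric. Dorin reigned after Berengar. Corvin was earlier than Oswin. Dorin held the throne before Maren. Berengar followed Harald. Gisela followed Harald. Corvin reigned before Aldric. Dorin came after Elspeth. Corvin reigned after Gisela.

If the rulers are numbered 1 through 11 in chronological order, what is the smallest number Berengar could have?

2

Harald must come before Berengar — 1 forced predecessor.
Nothing else is forced ahead of Berengar, so their earliest slot is position 1 + 1 = 2.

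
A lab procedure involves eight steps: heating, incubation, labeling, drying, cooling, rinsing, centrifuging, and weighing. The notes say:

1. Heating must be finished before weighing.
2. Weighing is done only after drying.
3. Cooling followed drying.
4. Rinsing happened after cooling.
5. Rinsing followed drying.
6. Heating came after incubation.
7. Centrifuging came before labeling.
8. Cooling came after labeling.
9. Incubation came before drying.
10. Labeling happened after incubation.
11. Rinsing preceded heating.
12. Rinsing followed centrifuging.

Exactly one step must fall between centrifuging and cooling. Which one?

labeling

Tracing the constraints gives centrifuging → labeling → cooling, so labeling sits after centrifuging and before cooling.
No other step is forced both after centrifuging and before cooling.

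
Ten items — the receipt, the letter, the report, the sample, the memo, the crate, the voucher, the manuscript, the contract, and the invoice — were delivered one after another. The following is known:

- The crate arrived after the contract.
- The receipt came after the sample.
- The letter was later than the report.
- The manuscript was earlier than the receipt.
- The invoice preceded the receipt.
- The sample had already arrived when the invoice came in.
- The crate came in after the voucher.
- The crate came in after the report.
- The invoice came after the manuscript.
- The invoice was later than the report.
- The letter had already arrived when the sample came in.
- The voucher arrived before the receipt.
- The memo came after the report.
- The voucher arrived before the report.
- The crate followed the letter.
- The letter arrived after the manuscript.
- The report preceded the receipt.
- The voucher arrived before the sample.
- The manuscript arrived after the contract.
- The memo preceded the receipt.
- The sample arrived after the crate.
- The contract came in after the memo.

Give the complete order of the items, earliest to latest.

the voucher, the report, the memo, the contract, the manuscript, the letter, the crate, the sample, the invoice, the receipt

The constraints fix every adjacent pair, so only one ordering works:
the voucher → the report → the memo → the contract → the manuscript → the letter → the crate → the sample → the invoice → the receipt.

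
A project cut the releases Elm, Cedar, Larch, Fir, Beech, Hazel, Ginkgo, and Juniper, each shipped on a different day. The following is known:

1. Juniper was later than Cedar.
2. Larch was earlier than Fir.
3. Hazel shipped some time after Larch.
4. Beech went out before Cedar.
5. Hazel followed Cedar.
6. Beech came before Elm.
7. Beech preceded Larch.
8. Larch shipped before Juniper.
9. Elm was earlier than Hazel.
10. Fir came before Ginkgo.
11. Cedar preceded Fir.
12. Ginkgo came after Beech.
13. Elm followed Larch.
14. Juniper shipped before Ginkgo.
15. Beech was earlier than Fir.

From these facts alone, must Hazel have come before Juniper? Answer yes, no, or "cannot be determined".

No chain of stated constraints runs from Hazel to Juniper, and none runs from Juniper to Hazel either.
So the relative order of Hazel and Juniper is not fixed by the given facts.

cannot be determined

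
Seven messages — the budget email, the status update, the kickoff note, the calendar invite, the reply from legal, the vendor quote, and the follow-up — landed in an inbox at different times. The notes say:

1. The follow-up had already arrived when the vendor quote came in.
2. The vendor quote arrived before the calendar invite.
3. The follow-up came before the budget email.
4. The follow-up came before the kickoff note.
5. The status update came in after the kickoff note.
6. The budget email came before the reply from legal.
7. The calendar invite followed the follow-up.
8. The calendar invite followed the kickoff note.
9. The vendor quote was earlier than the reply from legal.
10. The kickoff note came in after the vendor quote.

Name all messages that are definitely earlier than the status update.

the follow-up, the kickoff note, the vendor quote

Directly stated before the status update: the kickoff note.
The follow-up reaches the status update via the follow-up → the kickoff note → the status update.
The vendor quote reaches the status update via the vendor quote → the kickoff note → the status update.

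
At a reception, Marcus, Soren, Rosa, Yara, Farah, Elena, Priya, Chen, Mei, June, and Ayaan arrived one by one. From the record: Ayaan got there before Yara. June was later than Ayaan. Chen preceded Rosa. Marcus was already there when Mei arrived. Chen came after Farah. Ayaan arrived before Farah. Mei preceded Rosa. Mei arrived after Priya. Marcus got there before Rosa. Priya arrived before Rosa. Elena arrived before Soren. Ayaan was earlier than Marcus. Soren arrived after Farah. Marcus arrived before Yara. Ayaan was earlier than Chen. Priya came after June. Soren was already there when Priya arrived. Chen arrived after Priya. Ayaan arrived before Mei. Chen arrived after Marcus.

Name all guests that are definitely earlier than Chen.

Directly stated before Chen: Ayaan, Farah, Marcus, and Priya.
Elena reaches Chen via Elena → Soren → Priya → Chen.
June reaches Chen via June → Priya → Chen.
Soren reaches Chen via Soren → Priya → Chen.
No chain forces Rosa (or any of the others) ahead of Chen.

Ayaan, Elena, Farah, June, Marcus, Priya, Soren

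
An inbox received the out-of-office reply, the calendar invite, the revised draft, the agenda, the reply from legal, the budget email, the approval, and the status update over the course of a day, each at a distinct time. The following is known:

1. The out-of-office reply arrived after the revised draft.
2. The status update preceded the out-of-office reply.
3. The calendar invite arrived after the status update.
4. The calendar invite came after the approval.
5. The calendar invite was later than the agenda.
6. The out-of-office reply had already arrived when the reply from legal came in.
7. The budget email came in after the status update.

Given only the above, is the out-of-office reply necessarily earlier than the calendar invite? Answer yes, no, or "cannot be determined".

cannot be determined

No chain of stated constraints runs from the out-of-office reply to the calendar invite, and none runs from the calendar invite to the out-of-office reply either.
So the relative order of the out-of-office reply and the calendar invite is not fixed by the given facts.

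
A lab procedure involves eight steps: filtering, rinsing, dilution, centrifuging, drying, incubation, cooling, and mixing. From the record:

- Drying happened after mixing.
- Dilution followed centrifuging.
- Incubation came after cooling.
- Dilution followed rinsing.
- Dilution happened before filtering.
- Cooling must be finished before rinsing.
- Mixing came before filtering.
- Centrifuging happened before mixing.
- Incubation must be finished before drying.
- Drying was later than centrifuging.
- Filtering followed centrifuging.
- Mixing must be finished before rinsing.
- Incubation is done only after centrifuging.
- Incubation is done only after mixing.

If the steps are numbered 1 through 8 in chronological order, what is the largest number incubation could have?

Incubation must come before drying — 1 step forced after it.
Everything else can be placed before incubation in some valid order, so incubation can sit as late as position 8 − 1 = 7.

7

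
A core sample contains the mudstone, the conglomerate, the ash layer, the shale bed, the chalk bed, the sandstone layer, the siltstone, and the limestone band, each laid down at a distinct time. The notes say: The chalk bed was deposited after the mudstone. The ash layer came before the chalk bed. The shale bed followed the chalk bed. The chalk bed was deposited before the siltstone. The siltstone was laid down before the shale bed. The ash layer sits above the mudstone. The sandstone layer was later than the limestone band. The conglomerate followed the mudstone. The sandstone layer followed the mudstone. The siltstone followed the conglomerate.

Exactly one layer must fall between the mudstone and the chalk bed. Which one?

the ash layer

Tracing the constraints gives the mudstone → the ash layer → the chalk bed, so the ash layer sits after the mudstone and before the chalk bed.
No other layer is forced both after the mudstone and before the chalk bed.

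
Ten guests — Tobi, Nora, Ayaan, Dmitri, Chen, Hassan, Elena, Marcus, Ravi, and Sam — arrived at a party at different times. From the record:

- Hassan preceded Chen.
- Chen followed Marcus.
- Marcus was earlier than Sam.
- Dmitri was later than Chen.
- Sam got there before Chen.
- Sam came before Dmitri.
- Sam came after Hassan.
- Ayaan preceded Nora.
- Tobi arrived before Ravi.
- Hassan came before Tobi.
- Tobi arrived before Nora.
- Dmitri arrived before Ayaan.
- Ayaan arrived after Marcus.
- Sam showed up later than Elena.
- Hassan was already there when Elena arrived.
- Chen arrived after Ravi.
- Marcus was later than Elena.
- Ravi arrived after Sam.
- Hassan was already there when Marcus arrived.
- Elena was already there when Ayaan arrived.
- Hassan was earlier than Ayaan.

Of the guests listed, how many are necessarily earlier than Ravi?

5

Directly stated before Ravi: Sam and Tobi.
Elena reaches Ravi via Elena → Sam → Ravi.
Hassan reaches Ravi via Hassan → Sam → Ravi.
Marcus reaches Ravi via Marcus → Sam → Ravi.
No chain forces Dmitri (or any of the others) ahead of Ravi.
That's Elena, Hassan, Marcus, Sam, and Tobi — 5 in all.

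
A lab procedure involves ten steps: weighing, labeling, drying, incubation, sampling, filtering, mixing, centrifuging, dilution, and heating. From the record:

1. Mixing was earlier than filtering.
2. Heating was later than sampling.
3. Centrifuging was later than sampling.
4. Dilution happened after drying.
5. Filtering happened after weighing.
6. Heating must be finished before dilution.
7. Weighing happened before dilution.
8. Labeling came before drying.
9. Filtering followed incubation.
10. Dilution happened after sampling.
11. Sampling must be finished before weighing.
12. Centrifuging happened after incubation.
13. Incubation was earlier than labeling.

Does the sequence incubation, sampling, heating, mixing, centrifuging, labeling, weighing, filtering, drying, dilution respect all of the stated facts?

Check each stated constraint against the proposed order — e.g. heating is ahead of dilution; sampling is ahead of dilution. Every pair is in the required order; nothing is violated.

yes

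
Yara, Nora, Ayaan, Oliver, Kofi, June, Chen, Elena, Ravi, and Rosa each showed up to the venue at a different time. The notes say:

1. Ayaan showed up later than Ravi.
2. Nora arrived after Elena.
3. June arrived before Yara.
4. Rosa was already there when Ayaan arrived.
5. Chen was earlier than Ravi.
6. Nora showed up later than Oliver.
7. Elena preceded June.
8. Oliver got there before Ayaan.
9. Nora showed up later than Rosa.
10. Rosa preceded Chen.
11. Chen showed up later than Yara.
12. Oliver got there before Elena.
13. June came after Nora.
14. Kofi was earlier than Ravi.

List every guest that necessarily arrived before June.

Elena, Nora, Oliver, Rosa

Directly stated before June: Elena and Nora.
Oliver reaches June via Oliver → Nora → June.
Rosa reaches June via Rosa → Nora → June.
No chain forces Ayaan (or any of the others) ahead of June.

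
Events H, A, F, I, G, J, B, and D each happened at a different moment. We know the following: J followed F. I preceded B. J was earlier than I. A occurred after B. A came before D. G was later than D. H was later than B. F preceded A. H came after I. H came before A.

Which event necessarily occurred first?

F has a chain of constraints placing it before every other event, so F must be first.

F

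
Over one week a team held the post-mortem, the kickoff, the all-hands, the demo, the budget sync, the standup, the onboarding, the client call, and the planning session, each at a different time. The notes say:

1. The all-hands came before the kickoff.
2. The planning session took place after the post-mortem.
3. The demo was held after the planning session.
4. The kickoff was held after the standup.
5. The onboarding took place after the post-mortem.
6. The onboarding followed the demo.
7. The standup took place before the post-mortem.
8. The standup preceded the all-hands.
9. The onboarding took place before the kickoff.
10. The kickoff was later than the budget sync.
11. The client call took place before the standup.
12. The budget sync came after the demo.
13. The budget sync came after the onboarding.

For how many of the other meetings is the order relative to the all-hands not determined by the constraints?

Forced before the all-hands: the client call and the standup; forced after the all-hands: the kickoff.
That leaves the budget sync, the demo, the onboarding, the planning session, and the post-mortem with no forced order relative to the all-hands — 5.

5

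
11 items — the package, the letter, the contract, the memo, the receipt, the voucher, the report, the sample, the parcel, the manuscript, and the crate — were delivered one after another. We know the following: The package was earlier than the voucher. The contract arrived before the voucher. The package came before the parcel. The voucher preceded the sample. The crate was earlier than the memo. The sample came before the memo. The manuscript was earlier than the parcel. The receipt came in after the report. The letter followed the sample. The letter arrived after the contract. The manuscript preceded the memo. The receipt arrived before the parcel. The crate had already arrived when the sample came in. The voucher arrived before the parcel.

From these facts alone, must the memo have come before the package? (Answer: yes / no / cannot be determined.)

Tracing the constraints gives the package → the voucher → the sample → the memo, so the package must come before the memo.
That means the memo cannot be before the package.

no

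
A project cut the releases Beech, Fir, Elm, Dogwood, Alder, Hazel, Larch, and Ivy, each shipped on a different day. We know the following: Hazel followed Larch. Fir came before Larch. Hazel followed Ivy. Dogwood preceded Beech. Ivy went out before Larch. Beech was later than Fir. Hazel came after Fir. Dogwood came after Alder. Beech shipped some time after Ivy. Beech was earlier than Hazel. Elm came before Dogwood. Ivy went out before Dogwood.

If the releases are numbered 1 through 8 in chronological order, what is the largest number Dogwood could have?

6

Dogwood must come before Beech and Hazel — 2 releases forced after it.
Everything else can be placed before Dogwood in some valid order, so Dogwood can sit as late as position 8 − 2 = 6.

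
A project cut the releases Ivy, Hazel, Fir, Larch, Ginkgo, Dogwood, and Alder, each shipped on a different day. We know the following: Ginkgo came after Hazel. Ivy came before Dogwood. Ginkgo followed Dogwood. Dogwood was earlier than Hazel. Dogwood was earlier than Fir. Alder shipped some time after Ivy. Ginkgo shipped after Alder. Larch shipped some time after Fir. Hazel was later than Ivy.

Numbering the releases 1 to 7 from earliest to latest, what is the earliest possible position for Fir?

3

Dogwood and Ivy must both come before Fir — 2 forced predecessors.
Nothing else is forced ahead of Fir, so its earliest slot is position 2 + 1 = 3.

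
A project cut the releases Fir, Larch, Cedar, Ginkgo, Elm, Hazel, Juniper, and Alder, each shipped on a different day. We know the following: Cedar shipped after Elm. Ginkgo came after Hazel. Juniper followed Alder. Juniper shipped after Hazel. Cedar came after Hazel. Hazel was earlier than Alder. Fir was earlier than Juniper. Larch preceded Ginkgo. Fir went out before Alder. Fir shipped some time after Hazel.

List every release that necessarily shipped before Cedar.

Elm, Hazel

Directly stated before Cedar: Elm and Hazel.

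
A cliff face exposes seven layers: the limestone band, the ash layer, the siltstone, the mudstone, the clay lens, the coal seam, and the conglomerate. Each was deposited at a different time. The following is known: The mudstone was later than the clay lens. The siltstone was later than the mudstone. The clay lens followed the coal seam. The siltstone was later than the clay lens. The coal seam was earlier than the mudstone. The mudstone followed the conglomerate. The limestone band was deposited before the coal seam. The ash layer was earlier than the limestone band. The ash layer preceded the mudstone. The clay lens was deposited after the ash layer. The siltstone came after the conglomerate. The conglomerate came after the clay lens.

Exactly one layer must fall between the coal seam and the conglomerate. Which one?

Tracing the constraints gives the coal seam → the clay lens → the conglomerate, so the clay lens sits after the coal seam and before the conglomerate.
No other layer is forced both after the coal seam and before the conglomerate.

the clay lens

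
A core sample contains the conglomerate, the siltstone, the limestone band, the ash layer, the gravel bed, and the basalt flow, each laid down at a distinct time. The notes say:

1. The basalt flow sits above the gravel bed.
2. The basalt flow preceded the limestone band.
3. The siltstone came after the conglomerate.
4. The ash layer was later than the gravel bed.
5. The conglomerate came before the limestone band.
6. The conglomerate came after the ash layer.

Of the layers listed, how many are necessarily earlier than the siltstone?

Directly stated before the siltstone: the conglomerate.
The ash layer reaches the siltstone via the ash layer → the conglomerate → the siltstone.
The gravel bed reaches the siltstone via the gravel bed → the ash layer → the conglomerate → the siltstone.
No chain forces the limestone band (or any of the others) ahead of the siltstone.
That's the ash layer, the conglomerate, and the gravel bed — 3 in all.

3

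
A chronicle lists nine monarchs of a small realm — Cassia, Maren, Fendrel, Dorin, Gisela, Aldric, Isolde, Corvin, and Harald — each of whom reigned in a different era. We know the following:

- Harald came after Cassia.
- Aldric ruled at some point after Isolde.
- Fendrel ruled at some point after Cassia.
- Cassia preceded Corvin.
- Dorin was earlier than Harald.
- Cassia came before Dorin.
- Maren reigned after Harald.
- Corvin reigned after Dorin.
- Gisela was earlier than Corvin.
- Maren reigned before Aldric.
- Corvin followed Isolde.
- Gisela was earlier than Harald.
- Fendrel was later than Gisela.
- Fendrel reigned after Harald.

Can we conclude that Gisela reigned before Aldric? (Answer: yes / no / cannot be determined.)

yes

Chain the constraints: Gisela → Harald → Maren → Aldric. Each link is directly stated, so Gisela comes before Aldric.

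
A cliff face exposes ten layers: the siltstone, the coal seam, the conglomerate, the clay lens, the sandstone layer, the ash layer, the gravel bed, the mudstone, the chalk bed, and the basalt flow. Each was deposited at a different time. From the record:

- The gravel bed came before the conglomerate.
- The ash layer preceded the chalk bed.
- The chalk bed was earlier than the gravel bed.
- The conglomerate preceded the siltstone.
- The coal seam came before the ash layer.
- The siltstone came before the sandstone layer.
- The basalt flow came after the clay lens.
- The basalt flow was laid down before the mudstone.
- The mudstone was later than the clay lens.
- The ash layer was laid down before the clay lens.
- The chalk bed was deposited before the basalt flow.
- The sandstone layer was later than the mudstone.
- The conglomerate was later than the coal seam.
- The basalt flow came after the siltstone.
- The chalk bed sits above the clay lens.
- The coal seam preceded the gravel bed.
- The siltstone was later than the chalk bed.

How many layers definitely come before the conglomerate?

5

Directly stated before the conglomerate: the coal seam and the gravel bed.
The ash layer reaches the conglomerate via the ash layer → the chalk bed → the gravel bed → the conglomerate.
The chalk bed reaches the conglomerate via the chalk bed → the gravel bed → the conglomerate.
The clay lens reaches the conglomerate via the clay lens → the chalk bed → the gravel bed → the conglomerate.
That's the ash layer, the chalk bed, the clay lens, the coal seam, and the gravel bed — 5 in all.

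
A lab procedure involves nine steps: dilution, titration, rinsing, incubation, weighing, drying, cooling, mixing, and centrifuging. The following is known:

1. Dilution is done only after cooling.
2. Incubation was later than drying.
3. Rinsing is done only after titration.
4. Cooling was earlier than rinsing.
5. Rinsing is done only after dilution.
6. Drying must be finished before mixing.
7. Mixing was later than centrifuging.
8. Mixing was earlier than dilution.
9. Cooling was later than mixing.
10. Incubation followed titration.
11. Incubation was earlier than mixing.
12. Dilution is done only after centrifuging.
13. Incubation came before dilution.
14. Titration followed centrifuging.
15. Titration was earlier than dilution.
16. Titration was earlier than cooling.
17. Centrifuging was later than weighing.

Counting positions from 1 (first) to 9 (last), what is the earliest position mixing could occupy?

Centrifuging, drying, incubation, titration, and weighing must all come before mixing — 5 forced predecessors.
Nothing else is forced ahead of mixing, so its earliest slot is position 5 + 1 = 6.

6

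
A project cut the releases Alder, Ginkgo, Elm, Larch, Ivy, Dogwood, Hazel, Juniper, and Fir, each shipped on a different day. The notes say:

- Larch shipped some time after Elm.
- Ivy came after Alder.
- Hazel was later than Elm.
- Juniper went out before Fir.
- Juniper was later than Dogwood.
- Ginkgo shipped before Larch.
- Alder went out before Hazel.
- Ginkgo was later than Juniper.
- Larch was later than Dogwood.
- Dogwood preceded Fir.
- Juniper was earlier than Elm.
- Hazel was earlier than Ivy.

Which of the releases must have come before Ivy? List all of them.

Alder, Dogwood, Elm, Hazel, Juniper

Directly stated before Ivy: Alder and Hazel.
Dogwood reaches Ivy via Dogwood → Juniper → Elm → Hazel → Ivy.
Elm reaches Ivy via Elm → Hazel → Ivy.
Juniper reaches Ivy via Juniper → Elm → Hazel → Ivy.
No chain forces Larch (or any of the others) ahead of Ivy.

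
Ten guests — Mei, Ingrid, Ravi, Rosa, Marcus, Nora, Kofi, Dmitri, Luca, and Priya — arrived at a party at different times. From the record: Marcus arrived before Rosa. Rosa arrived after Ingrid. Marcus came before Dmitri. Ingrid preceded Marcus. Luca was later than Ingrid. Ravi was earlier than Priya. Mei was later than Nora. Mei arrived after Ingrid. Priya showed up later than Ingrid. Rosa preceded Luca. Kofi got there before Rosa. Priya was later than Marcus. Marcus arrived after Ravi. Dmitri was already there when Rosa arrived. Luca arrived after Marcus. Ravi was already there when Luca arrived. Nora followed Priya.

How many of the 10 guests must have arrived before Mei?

Directly stated before Mei: Ingrid and Nora.
Marcus reaches Mei via Marcus → Priya → Nora → Mei.
Priya reaches Mei via Priya → Nora → Mei.
Ravi reaches Mei via Ravi → Priya → Nora → Mei.
No chain forces Dmitri (or any of the others) ahead of Mei.
That's Ingrid, Marcus, Nora, Priya, and Ravi — 5 in all.

5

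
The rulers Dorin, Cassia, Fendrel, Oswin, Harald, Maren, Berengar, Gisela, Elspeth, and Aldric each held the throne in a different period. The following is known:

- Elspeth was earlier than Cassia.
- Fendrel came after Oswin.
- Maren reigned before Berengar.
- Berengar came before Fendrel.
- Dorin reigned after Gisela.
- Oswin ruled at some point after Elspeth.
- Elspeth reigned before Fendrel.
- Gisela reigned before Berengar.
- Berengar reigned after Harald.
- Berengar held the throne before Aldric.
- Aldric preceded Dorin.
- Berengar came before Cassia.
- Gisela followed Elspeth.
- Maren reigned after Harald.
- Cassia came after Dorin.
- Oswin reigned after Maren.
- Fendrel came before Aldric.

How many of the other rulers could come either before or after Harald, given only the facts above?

Forced after Harald: Aldric, Berengar, Cassia, Dorin, Fendrel, Maren, and Oswin.
That leaves Elspeth and Gisela with no forced order relative to Harald — 2.

2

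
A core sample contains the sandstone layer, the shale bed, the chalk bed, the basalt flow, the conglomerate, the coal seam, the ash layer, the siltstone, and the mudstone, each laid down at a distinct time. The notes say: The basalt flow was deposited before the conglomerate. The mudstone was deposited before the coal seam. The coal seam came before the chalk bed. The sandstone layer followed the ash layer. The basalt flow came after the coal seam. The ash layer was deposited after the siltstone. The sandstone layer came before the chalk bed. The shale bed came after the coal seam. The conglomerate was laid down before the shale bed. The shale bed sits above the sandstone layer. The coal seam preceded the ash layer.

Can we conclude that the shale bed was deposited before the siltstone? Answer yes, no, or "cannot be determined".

Tracing the constraints gives the siltstone → the ash layer → the sandstone layer → the shale bed, so the siltstone must come before the shale bed.
That means the shale bed cannot be before the siltstone.

no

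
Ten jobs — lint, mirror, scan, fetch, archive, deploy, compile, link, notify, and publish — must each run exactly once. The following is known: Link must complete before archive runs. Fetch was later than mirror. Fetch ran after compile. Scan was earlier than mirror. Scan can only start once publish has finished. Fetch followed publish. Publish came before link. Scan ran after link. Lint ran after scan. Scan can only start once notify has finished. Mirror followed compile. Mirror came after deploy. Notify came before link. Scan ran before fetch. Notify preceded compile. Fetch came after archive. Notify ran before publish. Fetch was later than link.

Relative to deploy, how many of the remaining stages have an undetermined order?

7

Forced after deploy: fetch and mirror.
That leaves archive, compile, link, lint, notify, publish, and scan with no forced order relative to deploy — 7.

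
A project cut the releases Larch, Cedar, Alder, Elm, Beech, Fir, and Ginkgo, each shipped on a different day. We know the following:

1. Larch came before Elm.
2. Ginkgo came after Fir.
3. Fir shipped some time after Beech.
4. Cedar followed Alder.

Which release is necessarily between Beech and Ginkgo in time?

Fir

Tracing the constraints gives Beech → Fir → Ginkgo, so Fir sits after Beech and before Ginkgo.
No other release is forced both after Beech and before Ginkgo.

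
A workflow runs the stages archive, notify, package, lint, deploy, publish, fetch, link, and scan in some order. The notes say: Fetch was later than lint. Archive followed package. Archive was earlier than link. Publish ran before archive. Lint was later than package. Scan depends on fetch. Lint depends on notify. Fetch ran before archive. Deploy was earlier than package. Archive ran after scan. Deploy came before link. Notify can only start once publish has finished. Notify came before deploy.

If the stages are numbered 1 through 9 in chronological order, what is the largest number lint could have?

Lint must come before archive, fetch, link, and scan — 4 stages forced after it.
Everything else can be placed before lint in some valid order, so lint can sit as late as position 9 − 4 = 5.

5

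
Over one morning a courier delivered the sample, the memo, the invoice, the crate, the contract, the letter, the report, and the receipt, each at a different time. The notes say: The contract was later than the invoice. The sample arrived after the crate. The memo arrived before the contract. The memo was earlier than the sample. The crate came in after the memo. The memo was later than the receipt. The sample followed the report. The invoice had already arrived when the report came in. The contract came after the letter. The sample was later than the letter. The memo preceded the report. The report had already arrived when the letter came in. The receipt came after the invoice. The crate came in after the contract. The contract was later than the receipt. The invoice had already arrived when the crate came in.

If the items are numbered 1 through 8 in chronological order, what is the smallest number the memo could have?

3

The invoice and the receipt must both come before the memo — 2 forced predecessors.
Nothing else is forced ahead of the memo, so its earliest slot is position 2 + 1 = 3.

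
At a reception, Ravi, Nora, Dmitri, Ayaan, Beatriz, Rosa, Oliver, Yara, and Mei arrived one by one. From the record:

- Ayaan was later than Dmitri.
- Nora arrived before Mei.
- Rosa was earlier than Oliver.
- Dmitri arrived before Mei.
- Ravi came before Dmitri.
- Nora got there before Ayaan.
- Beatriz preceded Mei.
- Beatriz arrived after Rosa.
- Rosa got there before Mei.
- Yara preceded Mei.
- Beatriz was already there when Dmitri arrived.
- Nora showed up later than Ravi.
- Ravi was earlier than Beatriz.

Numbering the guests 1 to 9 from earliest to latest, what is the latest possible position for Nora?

Nora must come before Ayaan and Mei — 2 guests forced after them.
Everything else can be placed before Nora in some valid order, so Nora can sit as late as position 9 − 2 = 7.

7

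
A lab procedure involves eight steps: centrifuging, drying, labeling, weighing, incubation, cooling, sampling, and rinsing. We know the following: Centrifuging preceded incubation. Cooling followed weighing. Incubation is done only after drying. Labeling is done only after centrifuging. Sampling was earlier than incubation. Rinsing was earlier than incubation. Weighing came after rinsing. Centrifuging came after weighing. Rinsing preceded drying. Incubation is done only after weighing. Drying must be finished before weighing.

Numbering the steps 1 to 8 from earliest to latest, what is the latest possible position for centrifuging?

6

Centrifuging must come before incubation and labeling — 2 steps forced after it.
Everything else can be placed before centrifuging in some valid order, so centrifuging can sit as late as position 8 − 2 = 6.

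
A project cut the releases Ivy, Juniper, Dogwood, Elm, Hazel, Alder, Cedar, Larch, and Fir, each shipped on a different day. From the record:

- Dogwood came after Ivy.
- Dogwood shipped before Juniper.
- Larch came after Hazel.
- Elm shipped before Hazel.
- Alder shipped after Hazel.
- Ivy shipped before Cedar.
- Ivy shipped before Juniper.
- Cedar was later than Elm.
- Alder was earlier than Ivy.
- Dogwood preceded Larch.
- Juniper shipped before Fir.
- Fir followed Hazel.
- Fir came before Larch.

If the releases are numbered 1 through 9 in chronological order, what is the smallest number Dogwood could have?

Alder, Elm, Hazel, and Ivy must all come before Dogwood — 4 forced predecessors.
Nothing else is forced ahead of Dogwood, so its earliest slot is position 4 + 1 = 5.

5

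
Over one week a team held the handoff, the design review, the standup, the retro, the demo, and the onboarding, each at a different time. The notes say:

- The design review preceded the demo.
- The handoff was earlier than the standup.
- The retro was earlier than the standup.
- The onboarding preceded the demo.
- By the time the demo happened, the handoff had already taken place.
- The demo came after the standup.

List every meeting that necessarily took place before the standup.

the handoff, the retro

Directly stated before the standup: the handoff and the retro.
No chain forces the onboarding (or any of the others) ahead of the standup.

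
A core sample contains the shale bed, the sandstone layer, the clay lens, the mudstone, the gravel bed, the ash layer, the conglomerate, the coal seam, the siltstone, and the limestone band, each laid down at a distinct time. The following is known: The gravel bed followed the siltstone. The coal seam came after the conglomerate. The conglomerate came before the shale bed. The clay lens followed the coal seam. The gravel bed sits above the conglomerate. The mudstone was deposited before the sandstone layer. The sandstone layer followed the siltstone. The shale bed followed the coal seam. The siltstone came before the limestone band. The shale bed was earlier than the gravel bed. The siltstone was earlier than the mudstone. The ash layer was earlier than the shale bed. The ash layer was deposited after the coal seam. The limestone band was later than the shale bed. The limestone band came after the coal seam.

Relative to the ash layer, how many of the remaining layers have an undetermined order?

Forced before the ash layer: the coal seam and the conglomerate; forced after the ash layer: the gravel bed, the limestone band, and the shale bed.
That leaves the clay lens, the mudstone, the sandstone layer, and the siltstone with no forced order relative to the ash layer — 4.

4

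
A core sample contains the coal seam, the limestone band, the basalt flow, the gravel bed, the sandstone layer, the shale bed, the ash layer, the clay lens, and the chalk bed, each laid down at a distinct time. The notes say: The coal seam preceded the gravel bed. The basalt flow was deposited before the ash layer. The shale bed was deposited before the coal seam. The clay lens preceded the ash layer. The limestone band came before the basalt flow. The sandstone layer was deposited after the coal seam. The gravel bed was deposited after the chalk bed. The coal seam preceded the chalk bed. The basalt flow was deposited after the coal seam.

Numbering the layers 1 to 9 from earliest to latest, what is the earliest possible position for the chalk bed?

3

The coal seam and the shale bed must both come before the chalk bed — 2 forced predecessors.
Nothing else is forced ahead of the chalk bed, so its earliest slot is position 2 + 1 = 3.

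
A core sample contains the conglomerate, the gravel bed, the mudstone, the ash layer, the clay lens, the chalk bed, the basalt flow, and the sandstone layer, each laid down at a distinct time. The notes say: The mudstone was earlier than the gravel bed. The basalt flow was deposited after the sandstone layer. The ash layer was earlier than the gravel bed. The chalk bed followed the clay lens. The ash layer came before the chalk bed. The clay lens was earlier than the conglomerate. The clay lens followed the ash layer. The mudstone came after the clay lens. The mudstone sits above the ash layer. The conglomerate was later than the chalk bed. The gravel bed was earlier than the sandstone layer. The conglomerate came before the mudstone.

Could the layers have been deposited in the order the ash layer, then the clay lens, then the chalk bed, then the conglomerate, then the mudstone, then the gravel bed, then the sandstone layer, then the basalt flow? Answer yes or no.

Check each stated constraint against the proposed order — e.g. the ash layer is ahead of the mudstone; the ash layer is ahead of the gravel bed. Every pair is in the required order; nothing is violated.

yes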